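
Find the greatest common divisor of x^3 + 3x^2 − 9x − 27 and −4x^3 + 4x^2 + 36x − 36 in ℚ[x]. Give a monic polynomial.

By polynomial division,
  x^3 + 3x^2 − 9x − 27 = (−1/4)(−4x^3 + 4x^2 + 36x − 36) + (4x^2 − 36)
  −4x^3 + 4x^2 + 36x − 36 = (−x + 1)(4x^2 − 36) + (0)
Last nonzero remainder: 4x^2 − 36. Dividing through by 4 gives the monic gcd x^2 − 9.

x^2 − 9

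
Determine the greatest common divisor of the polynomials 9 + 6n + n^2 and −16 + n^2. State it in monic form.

1

Apply the Euclidean algorithm:
  n^2 + 6n + 9 = (n^2 − 16) + (6n + 25)
  n^2 − 16 = ((1/6)n − 25/36)(6n + 25) + (49/36)
  6n + 25 = ((216/49)n + 900/49)(49/36) + (0)
The last nonzero remainder is the constant 49/36, so the polynomials are coprime and gcd = 1.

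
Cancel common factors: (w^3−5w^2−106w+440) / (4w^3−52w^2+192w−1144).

(w^2+6w−40)/(4w^2−8w+104)

Apply the Euclidean algorithm:
  w^3−5w^2−106w+440 = (1/4)(4w^3−52w^2+192w−1144) + (8w^2−154w+726)
  4w^3−52w^2+192w−1144 = ((1/2)w+25/8)(8w^2−154w+726) + ((1241/4)w−13651/4)
  8w^2−154w+726 = ((32/1241)w−264/1241)((1241/4)w−13651/4) + (0)
Last nonzero remainder: (1241/4)w−13651/4. Dividing through by 1241/4 gives the monic gcd w−11.
Cancel w−11 from numerator and denominator to get the reduced form.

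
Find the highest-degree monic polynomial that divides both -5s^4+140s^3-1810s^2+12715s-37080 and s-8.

By polynomial division,
  -5s^4+140s^3-1810s^2+12715s-37080 = (-5s^3+100s^2-1010s+4635)(s-8) + (0)
The last nonzero remainder s-8 is already monic.

s-8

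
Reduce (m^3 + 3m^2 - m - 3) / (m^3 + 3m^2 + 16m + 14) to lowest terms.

(m^2 + 2m - 3)/(m^2 + 2m + 14)

By polynomial division,
  m^3 + 3m^2 - m - 3 = (m^3 + 3m^2 + 16m + 14) + (-17m - 17)
  m^3 + 3m^2 + 16m + 14 = (-(1/17)m^2 - (2/17)m - 14/17)(-17m - 17) + (0)
Last nonzero remainder: -17m - 17. Dividing through by -17 gives the monic gcd m + 1.
Cancel m + 1 from numerator and denominator to get the reduced form.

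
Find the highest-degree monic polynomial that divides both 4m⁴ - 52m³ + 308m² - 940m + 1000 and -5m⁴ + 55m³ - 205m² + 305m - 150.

m² - 7m + 10

Apply the Euclidean algorithm:
  4m⁴ - 52m³ + 308m² - 940m + 1000 = (-4/5)(-5m⁴ + 55m³ - 205m² + 305m - 150) + (-8m³ + 144m² - 696m + 880)
  -5m⁴ + 55m³ - 205m² + 305m - 150 = ((5/8)m + 35/8)(-8m³ + 144m² - 696m + 880) + (-400m² + 2800m - 4000)
  -8m³ + 144m² - 696m + 880 = ((1/50)m - 11/50)(-400m² + 2800m - 4000) + (0)
Last nonzero remainder: -400m² + 2800m - 4000. Dividing through by -400 gives the monic gcd m² - 7m + 10.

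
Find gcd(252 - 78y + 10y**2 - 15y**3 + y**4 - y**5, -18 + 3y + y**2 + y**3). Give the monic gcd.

-18 + 3y + y**2 + y**3

Repeated division with remainder:
  -y**5 + y**4 - 15y**3 + 10y**2 - 78y + 252 = (-y**2 + 2y - 14)(y**3 + y**2 + 3y - 18) + (0)
The last nonzero remainder y**3 + y**2 + 3y - 18 is already monic.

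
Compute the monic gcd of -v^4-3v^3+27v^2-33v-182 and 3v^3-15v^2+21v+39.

v^2-6v+13

Apply the Euclidean algorithm:
  -v^4-3v^3+27v^2-33v-182 = (-(1/3)v-8/3)(3v^3-15v^2+21v+39) + (-6v^2+36v-78)
  3v^3-15v^2+21v+39 = (-(1/2)v-1/2)(-6v^2+36v-78) + (0)
Last nonzero remainder: -6v^2+36v-78. Dividing through by -6 gives the monic gcd v^2-6v+13.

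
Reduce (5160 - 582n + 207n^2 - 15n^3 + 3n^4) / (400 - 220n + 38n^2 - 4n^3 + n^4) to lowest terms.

(129 - 21n + 3n^2)/(10 - 6n + n^2)

By polynomial division,
  3n^4 - 15n^3 + 207n^2 - 582n + 5160 = (3)(n^4 - 4n^3 + 38n^2 - 220n + 400) + (-3n^3 + 93n^2 + 78n + 3960)
  n^4 - 4n^3 + 38n^2 - 220n + 400 = (-(1/3)n - 9)(-3n^3 + 93n^2 + 78n + 3960) + (901n^2 + 1802n + 36040)
  -3n^3 + 93n^2 + 78n + 3960 = (-(3/901)n + 99/901)(901n^2 + 1802n + 36040) + (0)
Last nonzero remainder: 901n^2 + 1802n + 36040. Dividing through by 901 gives the monic gcd n^2 + 2n + 40.
Cancel n^2 + 2n + 40 from numerator and denominator to get the reduced form.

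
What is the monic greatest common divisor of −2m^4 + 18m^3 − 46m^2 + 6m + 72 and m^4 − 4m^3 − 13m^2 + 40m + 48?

m^2 − 3m − 4

Apply the Euclidean algorithm:
  −2m^4 + 18m^3 − 46m^2 + 6m + 72 = (−2)(m^4 − 4m^3 − 13m^2 + 40m + 48) + (10m^3 − 72m^2 + 86m + 168)
  m^4 − 4m^3 − 13m^2 + 40m + 48 = ((1/10)m + 8/25)(10m^3 − 72m^2 + 86m + 168) + ((36/25)m^2 − (108/25)m − 144/25)
  10m^3 − 72m^2 + 86m + 168 = ((125/18)m − 175/6)((36/25)m^2 − (108/25)m − 144/25) + (0)
Last nonzero remainder: (36/25)m^2 − (108/25)m − 144/25. Dividing through by 36/25 gives the monic gcd m^2 − 3m − 4.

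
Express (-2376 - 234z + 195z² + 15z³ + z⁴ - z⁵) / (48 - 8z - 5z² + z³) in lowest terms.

Repeated division with remainder:
  -z⁵ + z⁴ + 15z³ + 195z² - 234z - 2376 = (-z² - 4z - 13)(z³ - 5z² - 8z + 48) + (146z² - 146z - 1752)
  z³ - 5z² - 8z + 48 = ((1/146)z - 2/73)(146z² - 146z - 1752) + (0)
Last nonzero remainder: 146z² - 146z - 1752. Dividing through by 146 gives the monic gcd z² - z - 12.
Cancel z² - z - 12 from numerator and denominator to get the reduced form.

(198 + 3z - z³)/(-4 + z)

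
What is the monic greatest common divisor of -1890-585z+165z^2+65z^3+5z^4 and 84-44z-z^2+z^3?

Repeated division with remainder:
  5z^4+65z^3+165z^2-585z-1890 = (5z+70)(z^3-z^2-44z+84) + (455z^2+2075z-7770)
  z^3-z^2-44z+84 = ((1/455)z-506/41405)(455z^2+2075z-7770) + (-(12960/8281)z-12960/1183)
  455z^2+2075z-7770 = (-(753571/2592)z+306397/432)(-(12960/8281)z-12960/1183) + (0)
Last nonzero remainder: -(12960/8281)z-12960/1183. Dividing through by -12960/8281 gives the monic gcd z+7.

7+z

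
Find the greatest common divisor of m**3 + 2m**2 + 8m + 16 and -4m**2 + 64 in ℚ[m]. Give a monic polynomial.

1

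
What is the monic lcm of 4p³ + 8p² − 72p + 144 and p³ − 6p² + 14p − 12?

p⁴ − 22p² + 72p − 72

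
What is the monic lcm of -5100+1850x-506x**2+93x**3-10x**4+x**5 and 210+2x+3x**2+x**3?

-35700+7850x-1692x**2+145x**3+23x**4-3x**5+x**6

By polynomial division,
  x**5-10x**4+93x**3-506x**2+1850x-5100 = (x**2-13x+130)(x**3+3x**2+2x+210) + (-1080x**2+4320x-32400)
  x**3+3x**2+2x+210 = (-(1/1080)x-7/1080)(-1080x**2+4320x-32400) + (0)
Last nonzero remainder: -1080x**2+4320x-32400. Dividing through by -1080 gives the monic gcd x**2-4x+30.
Then lcm(f, g) = f·g / gcd(f, g); expanding and making the result monic gives the answer.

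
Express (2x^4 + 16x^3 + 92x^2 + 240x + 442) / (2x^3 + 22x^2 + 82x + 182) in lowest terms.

Euclidean algorithm in ℚ[x]:
  2x^4 + 16x^3 + 92x^2 + 240x + 442 = (x − 3)(2x^3 + 22x^2 + 82x + 182) + (76x^2 + 304x + 988)
  2x^3 + 22x^2 + 82x + 182 = ((1/38)x + 7/38)(76x^2 + 304x + 988) + (0)
Last nonzero remainder: 76x^2 + 304x + 988. Dividing through by 76 gives the monic gcd x^2 + 4x + 13.
Cancel x^2 + 4x + 13 from numerator and denominator to get the reduced form.

(x^2 + 4x + 17)/(x + 7)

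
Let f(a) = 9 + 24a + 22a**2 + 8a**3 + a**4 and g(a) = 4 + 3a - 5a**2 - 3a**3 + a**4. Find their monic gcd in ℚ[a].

Apply the Euclidean algorithm:
  a**4 + 8a**3 + 22a**2 + 24a + 9 = (a**4 - 3a**3 - 5a**2 + 3a + 4) + (11a**3 + 27a**2 + 21a + 5)
  a**4 - 3a**3 - 5a**2 + 3a + 4 = ((1/11)a - 60/121)(11a**3 + 27a**2 + 21a + 5) + ((784/121)a**2 + (1568/121)a + 784/121)
  11a**3 + 27a**2 + 21a + 5 = ((1331/784)a + 605/784)((784/121)a**2 + (1568/121)a + 784/121) + (0)
Last nonzero remainder: (784/121)a**2 + (1568/121)a + 784/121. Dividing through by 784/121 gives the monic gcd a**2 + 2a + 1.

1 + 2a + a**2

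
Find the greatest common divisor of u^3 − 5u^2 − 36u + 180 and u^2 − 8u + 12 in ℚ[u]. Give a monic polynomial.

u − 6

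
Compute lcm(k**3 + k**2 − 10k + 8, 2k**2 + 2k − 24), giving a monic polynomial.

k**4 − 2k**3 − 13k**2 + 38k − 24

Euclidean algorithm in ℚ[k]:
  k**3 + k**2 − 10k + 8 = ((1/2)k)(2k**2 + 2k − 24) + (2k + 8)
  2k**2 + 2k − 24 = (k − 3)(2k + 8) + (0)
Last nonzero remainder: 2k + 8. Dividing through by 2 gives the monic gcd k + 4.
Then lcm(f, g) = f·g / gcd(f, g); expanding and making the result monic gives the answer.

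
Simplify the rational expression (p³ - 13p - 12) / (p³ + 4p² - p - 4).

Euclidean algorithm in ℚ[p]:
  p³ - 13p - 12 = (p³ + 4p² - p - 4) + (-4p² - 12p - 8)
  p³ + 4p² - p - 4 = (-(1/4)p - 1/4)(-4p² - 12p - 8) + (-6p - 6)
  -4p² - 12p - 8 = ((2/3)p + 4/3)(-6p - 6) + (0)
Last nonzero remainder: -6p - 6. Dividing through by -6 gives the monic gcd p + 1.
Cancel p + 1 from numerator and denominator to get the reduced form.

(p² - p - 12)/(p² + 3p - 4)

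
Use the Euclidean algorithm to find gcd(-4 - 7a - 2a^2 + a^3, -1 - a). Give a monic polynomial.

Euclidean algorithm in ℚ[a]:
  a^3 - 2a^2 - 7a - 4 = (-a^2 + 3a + 4)(-a - 1) + (0)
Last nonzero remainder: -a - 1. Dividing through by -1 gives the monic gcd a + 1.

1 + a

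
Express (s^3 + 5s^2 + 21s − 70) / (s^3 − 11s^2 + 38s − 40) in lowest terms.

By polynomial division,
  s^3 + 5s^2 + 21s − 70 = (s^3 − 11s^2 + 38s − 40) + (16s^2 − 17s − 30)
  s^3 − 11s^2 + 38s − 40 = ((1/16)s − 159/256)(16s^2 − 17s − 30) + ((7505/256)s − 7505/128)
  16s^2 − 17s − 30 = ((4096/7505)s + 768/1501)((7505/256)s − 7505/128) + (0)
Last nonzero remainder: (7505/256)s − 7505/128. Dividing through by 7505/256 gives the monic gcd s − 2.
Cancel s − 2 from numerator and denominator to get the reduced form.

(s^2 + 7s + 35)/(s^2 − 9s + 20)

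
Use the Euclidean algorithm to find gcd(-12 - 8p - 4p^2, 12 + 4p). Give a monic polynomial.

1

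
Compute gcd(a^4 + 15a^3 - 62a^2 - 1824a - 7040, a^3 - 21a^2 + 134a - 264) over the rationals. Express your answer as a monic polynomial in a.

Euclidean algorithm in ℚ[a]:
  a^4 + 15a^3 - 62a^2 - 1824a - 7040 = (a + 36)(a^3 - 21a^2 + 134a - 264) + (560a^2 - 6384a + 2464)
  a^3 - 21a^2 + 134a - 264 = ((1/560)a - 3/175)(560a^2 - 6384a + 2464) + ((504/25)a - 5544/25)
  560a^2 - 6384a + 2464 = ((250/9)a - 100/9)((504/25)a - 5544/25) + (0)
Last nonzero remainder: (504/25)a - 5544/25. Dividing through by 504/25 gives the monic gcd a - 11.

a - 11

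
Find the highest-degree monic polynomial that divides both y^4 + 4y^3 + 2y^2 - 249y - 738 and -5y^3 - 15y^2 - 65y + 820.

By polynomial division,
  y^4 + 4y^3 + 2y^2 - 249y - 738 = (-(1/5)y - 1/5)(-5y^3 - 15y^2 - 65y + 820) + (-14y^2 - 98y - 574)
  -5y^3 - 15y^2 - 65y + 820 = ((5/14)y - 10/7)(-14y^2 - 98y - 574) + (0)
Last nonzero remainder: -14y^2 - 98y - 574. Dividing through by -14 gives the monic gcd y^2 + 7y + 41.

y^2 + 7y + 41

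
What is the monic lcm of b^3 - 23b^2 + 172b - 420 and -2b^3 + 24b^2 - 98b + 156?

b^5 - 29b^4 + 323b^3 - 1751b^2 + 4756b - 5460

Repeated division with remainder:
  b^3 - 23b^2 + 172b - 420 = (-1/2)(-2b^3 + 24b^2 - 98b + 156) + (-11b^2 + 123b - 342)
  -2b^3 + 24b^2 - 98b + 156 = ((2/11)b - 18/121)(-11b^2 + 123b - 342) + (-(2120/121)b + 12720/121)
  -11b^2 + 123b - 342 = ((1331/2120)b - 6897/2120)(-(2120/121)b + 12720/121) + (0)
Last nonzero remainder: -(2120/121)b + 12720/121. Dividing through by -2120/121 gives the monic gcd b - 6.
Then lcm(f, g) = f·g / gcd(f, g); expanding and making the result monic gives the answer.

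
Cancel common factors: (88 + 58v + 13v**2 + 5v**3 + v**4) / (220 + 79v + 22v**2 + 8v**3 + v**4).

Euclidean algorithm in ℚ[v]:
  v**4 + 5v**3 + 13v**2 + 58v + 88 = (v**4 + 8v**3 + 22v**2 + 79v + 220) + (-3v**3 - 9v**2 - 21v - 132)
  v**4 + 8v**3 + 22v**2 + 79v + 220 = (-(1/3)v - 5/3)(-3v**3 - 9v**2 - 21v - 132) + (0)
Last nonzero remainder: -3v**3 - 9v**2 - 21v - 132. Dividing through by -3 gives the monic gcd v**3 + 3v**2 + 7v + 44.
Cancel v**3 + 3v**2 + 7v + 44 from numerator and denominator to get the reduced form.

(2 + v)/(5 + v)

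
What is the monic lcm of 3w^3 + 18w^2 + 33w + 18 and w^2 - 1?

w^4 + 5w^3 + 5w^2 - 5w - 6

Apply the Euclidean algorithm:
  3w^3 + 18w^2 + 33w + 18 = (3w + 18)(w^2 - 1) + (36w + 36)
  w^2 - 1 = ((1/36)w - 1/36)(36w + 36) + (0)
Last nonzero remainder: 36w + 36. Dividing through by 36 gives the monic gcd w + 1.
Then lcm(f, g) = f·g / gcd(f, g); expanding and making the result monic gives the answer.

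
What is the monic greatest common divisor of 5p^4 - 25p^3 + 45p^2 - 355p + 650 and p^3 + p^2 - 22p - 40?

p - 5

Euclidean algorithm in ℚ[p]:
  5p^4 - 25p^3 + 45p^2 - 355p + 650 = (5p - 30)(p^3 + p^2 - 22p - 40) + (185p^2 - 815p - 550)
  p^3 + p^2 - 22p - 40 = ((1/185)p + 40/1369)(185p^2 - 815p - 550) + ((6552/1369)p - 32760/1369)
  185p^2 - 815p - 550 = ((253265/6552)p + 75295/3276)((6552/1369)p - 32760/1369) + (0)
Last nonzero remainder: (6552/1369)p - 32760/1369. Dividing through by 6552/1369 gives the monic gcd p - 5.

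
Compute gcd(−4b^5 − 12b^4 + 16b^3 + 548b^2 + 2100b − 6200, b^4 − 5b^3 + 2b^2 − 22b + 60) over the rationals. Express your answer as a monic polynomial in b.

b^2 − 7b + 10

By polynomial division,
  −4b^5 − 12b^4 + 16b^3 + 548b^2 + 2100b − 6200 = (−4b − 32)(b^4 − 5b^3 + 2b^2 − 22b + 60) + (−136b^3 + 524b^2 + 1636b − 4280)
  b^4 − 5b^3 + 2b^2 − 22b + 60 = (−(1/136)b + 39/4624)(−136b^3 + 524b^2 + 1636b − 4280) + ((11109/1156)b^2 − (77763/1156)b + 55545/578)
  −136b^3 + 524b^2 + 1636b − 4280 = (−(157216/11109)b − 494768/11109)((11109/1156)b^2 − (77763/1156)b + 55545/578) + (0)
Last nonzero remainder: (11109/1156)b^2 − (77763/1156)b + 55545/578. Dividing through by 11109/1156 gives the monic gcd b^2 − 7b + 10.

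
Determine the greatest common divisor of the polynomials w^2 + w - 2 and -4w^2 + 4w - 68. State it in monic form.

1

By polynomial division,
  w^2 + w - 2 = (-1/4)(-4w^2 + 4w - 68) + (2w - 19)
  -4w^2 + 4w - 68 = (-2w - 17)(2w - 19) + (-391)
  2w - 19 = (-(2/391)w + 19/391)(-391) + (0)
The last nonzero remainder is the constant -391, so the polynomials are coprime and gcd = 1.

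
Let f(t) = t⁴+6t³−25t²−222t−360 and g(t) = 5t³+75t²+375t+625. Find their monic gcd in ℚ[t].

t+5

Euclidean algorithm in ℚ[t]:
  t⁴+6t³−25t²−222t−360 = ((1/5)t−9/5)(5t³+75t²+375t+625) + (35t²+328t+765)
  5t³+75t²+375t+625 = ((1/7)t+197/245)(35t²+328t+765) + ((484/245)t+484/49)
  35t²+328t+765 = ((8575/484)t+37485/484)((484/245)t+484/49) + (0)
Last nonzero remainder: (484/245)t+484/49. Dividing through by 484/245 gives the monic gcd t+5.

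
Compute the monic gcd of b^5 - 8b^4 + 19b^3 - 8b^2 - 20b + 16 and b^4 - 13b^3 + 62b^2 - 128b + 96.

Apply the Euclidean algorithm:
  b^5 - 8b^4 + 19b^3 - 8b^2 - 20b + 16 = (b + 5)(b^4 - 13b^3 + 62b^2 - 128b + 96) + (22b^3 - 190b^2 + 524b - 464)
  b^4 - 13b^3 + 62b^2 - 128b + 96 = ((1/22)b - 24/121)(22b^3 - 190b^2 + 524b - 464) + ((60/121)b^2 - (360/121)b + 480/121)
  22b^3 - 190b^2 + 524b - 464 = ((1331/30)b - 3509/30)((60/121)b^2 - (360/121)b + 480/121) + (0)
Last nonzero remainder: (60/121)b^2 - (360/121)b + 480/121. Dividing through by 60/121 gives the monic gcd b^2 - 6b + 8.

b^2 - 6b + 8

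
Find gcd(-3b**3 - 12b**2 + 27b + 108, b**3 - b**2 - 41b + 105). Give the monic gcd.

b - 3

Repeated division with remainder:
  -3b**3 - 12b**2 + 27b + 108 = (-3)(b**3 - b**2 - 41b + 105) + (-15b**2 - 96b + 423)
  b**3 - b**2 - 41b + 105 = (-(1/15)b + 37/75)(-15b**2 - 96b + 423) + ((864/25)b - 2592/25)
  -15b**2 - 96b + 423 = (-(125/288)b - 1175/288)((864/25)b - 2592/25) + (0)
Last nonzero remainder: (864/25)b - 2592/25. Dividing through by 864/25 gives the monic gcd b - 3.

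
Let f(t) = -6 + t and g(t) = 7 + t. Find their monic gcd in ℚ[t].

Apply the Euclidean algorithm:
  t - 6 = (t + 7) + (-13)
  t + 7 = (-(1/13)t - 7/13)(-13) + (0)
The last nonzero remainder is the constant -13, so the polynomials are coprime and gcd = 1.

1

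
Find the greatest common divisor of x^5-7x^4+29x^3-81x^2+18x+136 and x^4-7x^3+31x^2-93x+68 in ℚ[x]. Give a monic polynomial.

Euclidean algorithm in ℚ[x]:
  x^5-7x^4+29x^3-81x^2+18x+136 = (x)(x^4-7x^3+31x^2-93x+68) + (-2x^3+12x^2-50x+136)
  x^4-7x^3+31x^2-93x+68 = (-(1/2)x+1/2)(-2x^3+12x^2-50x+136) + (0)
Last nonzero remainder: -2x^3+12x^2-50x+136. Dividing through by -2 gives the monic gcd x^3-6x^2+25x-68.

x^3-6x^2+25x-68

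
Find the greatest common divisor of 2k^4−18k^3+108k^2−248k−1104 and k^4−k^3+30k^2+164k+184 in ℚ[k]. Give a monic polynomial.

Apply the Euclidean algorithm:
  2k^4−18k^3+108k^2−248k−1104 = (2)(k^4−k^3+30k^2+164k+184) + (−16k^3+48k^2−576k−1472)
  k^4−k^3+30k^2+164k+184 = (−(1/16)k−1/8)(−16k^3+48k^2−576k−1472) + (0)
Last nonzero remainder: −16k^3+48k^2−576k−1472. Dividing through by −16 gives the monic gcd k^3−3k^2+36k+92.

k^3−3k^2+36k+92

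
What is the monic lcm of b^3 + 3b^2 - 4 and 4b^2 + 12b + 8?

b^4 + 4b^3 + 3b^2 - 4b - 4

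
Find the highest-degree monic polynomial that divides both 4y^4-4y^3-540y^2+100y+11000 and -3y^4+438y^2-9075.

y^3-11y^2-25y+275

Euclidean algorithm in ℚ[y]:
  4y^4-4y^3-540y^2+100y+11000 = (-4/3)(-3y^4+438y^2-9075) + (-4y^3+44y^2+100y-1100)
  -3y^4+438y^2-9075 = ((3/4)y+33/4)(-4y^3+44y^2+100y-1100) + (0)
Last nonzero remainder: -4y^3+44y^2+100y-1100. Dividing through by -4 gives the monic gcd y^3-11y^2-25y+275.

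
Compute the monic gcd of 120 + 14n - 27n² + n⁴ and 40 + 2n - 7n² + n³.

Repeated division with remainder:
  n⁴ - 27n² + 14n + 120 = (n + 7)(n³ - 7n² + 2n + 40) + (20n² - 40n - 160)
  n³ - 7n² + 2n + 40 = ((1/20)n - 1/4)(20n² - 40n - 160) + (0)
Last nonzero remainder: 20n² - 40n - 160. Dividing through by 20 gives the monic gcd n² - 2n - 8.

-8 - 2n + n²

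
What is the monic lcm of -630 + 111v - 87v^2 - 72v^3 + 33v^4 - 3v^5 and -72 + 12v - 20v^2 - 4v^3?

1260 - 12v + 137v^2 + 173v^3 - 42v^4 - 5v^5 + v^6

Repeated division with remainder:
  -3v^5 + 33v^4 - 72v^3 - 87v^2 + 111v - 630 = ((3/4)v^2 - 12v + 321/4)(-4v^3 - 20v^2 + 12v - 72) + (1716v^2 - 1716v + 5148)
  -4v^3 - 20v^2 + 12v - 72 = (-(1/429)v - 2/143)(1716v^2 - 1716v + 5148) + (0)
Last nonzero remainder: 1716v^2 - 1716v + 5148. Dividing through by 1716 gives the monic gcd v^2 - v + 3.
Then lcm(f, g) = f·g / gcd(f, g); expanding and making the result monic gives the answer.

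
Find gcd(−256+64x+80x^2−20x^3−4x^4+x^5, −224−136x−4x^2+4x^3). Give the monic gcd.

Apply the Euclidean algorithm:
  x^5−4x^4−20x^3+80x^2+64x−256 = ((1/4)x^2−(3/4)x+11/4)(4x^3−4x^2−136x−224) + (45x^2+270x+360)
  4x^3−4x^2−136x−224 = ((4/45)x−28/45)(45x^2+270x+360) + (0)
Last nonzero remainder: 45x^2+270x+360. Dividing through by 45 gives the monic gcd x^2+6x+8.

8+6x+x^2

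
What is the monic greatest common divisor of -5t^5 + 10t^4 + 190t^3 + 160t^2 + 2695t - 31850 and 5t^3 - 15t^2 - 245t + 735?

t^2 - 49

By polynomial division,
  -5t^5 + 10t^4 + 190t^3 + 160t^2 + 2695t - 31850 = (-t^2 - t - 14)(5t^3 - 15t^2 - 245t + 735) + (440t^2 - 21560)
  5t^3 - 15t^2 - 245t + 735 = ((1/88)t - 3/88)(440t^2 - 21560) + (0)
Last nonzero remainder: 440t^2 - 21560. Dividing through by 440 gives the monic gcd t^2 - 49.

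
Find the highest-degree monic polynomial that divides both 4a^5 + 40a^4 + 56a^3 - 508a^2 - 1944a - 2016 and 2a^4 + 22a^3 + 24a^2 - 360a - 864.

a^3 + 5a^2 - 18a - 72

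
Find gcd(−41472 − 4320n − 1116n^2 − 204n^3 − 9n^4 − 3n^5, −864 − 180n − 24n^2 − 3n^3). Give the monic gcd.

288 + 60n + 8n^2 + n^3

Apply the Euclidean algorithm:
  −3n^5 − 9n^4 − 204n^3 − 1116n^2 − 4320n − 41472 = (n^2 − 5n + 48)(−3n^3 − 24n^2 − 180n − 864) + (0)
Last nonzero remainder: −3n^3 − 24n^2 − 180n − 864. Dividing through by −3 gives the monic gcd n^3 + 8n^2 + 60n + 288.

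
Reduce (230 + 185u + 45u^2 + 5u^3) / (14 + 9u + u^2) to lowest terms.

By polynomial division,
  5u^3 + 45u^2 + 185u + 230 = (5u)(u^2 + 9u + 14) + (115u + 230)
  u^2 + 9u + 14 = ((1/115)u + 7/115)(115u + 230) + (0)
Last nonzero remainder: 115u + 230. Dividing through by 115 gives the monic gcd u + 2.
Cancel u + 2 from numerator and denominator to get the reduced form.

(115 + 35u + 5u^2)/(7 + u)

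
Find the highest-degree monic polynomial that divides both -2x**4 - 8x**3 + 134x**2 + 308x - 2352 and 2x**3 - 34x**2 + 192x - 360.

x - 6

Euclidean algorithm in ℚ[x]:
  -2x**4 - 8x**3 + 134x**2 + 308x - 2352 = (-x - 21)(2x**3 - 34x**2 + 192x - 360) + (-388x**2 + 3980x - 9912)
  2x**3 - 34x**2 + 192x - 360 = (-(1/194)x + 327/9409)(-388x**2 + 3980x - 9912) + ((24336/9409)x - 146016/9409)
  -388x**2 + 3980x - 9912 = (-(912673/6084)x + 3885917/6084)((24336/9409)x - 146016/9409) + (0)
Last nonzero remainder: (24336/9409)x - 146016/9409. Dividing through by 24336/9409 gives the monic gcd x - 6.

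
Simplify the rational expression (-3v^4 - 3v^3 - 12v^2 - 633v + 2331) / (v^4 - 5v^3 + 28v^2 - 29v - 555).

(-3v^2 - 12v + 63)/(v^2 - 2v - 15)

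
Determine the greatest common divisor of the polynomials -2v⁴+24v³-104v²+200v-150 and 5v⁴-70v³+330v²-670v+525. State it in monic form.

Repeated division with remainder:
  -2v⁴+24v³-104v²+200v-150 = (-2/5)(5v⁴-70v³+330v²-670v+525) + (-4v³+28v²-68v+60)
  5v⁴-70v³+330v²-670v+525 = (-(5/4)v+35/4)(-4v³+28v²-68v+60) + (0)
Last nonzero remainder: -4v³+28v²-68v+60. Dividing through by -4 gives the monic gcd v³-7v²+17v-15.

v³-7v²+17v-15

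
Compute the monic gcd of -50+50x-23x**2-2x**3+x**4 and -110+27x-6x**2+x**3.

Repeated division with remainder:
  x**4-2x**3-23x**2+50x-50 = (x+4)(x**3-6x**2+27x-110) + (-26x**2+52x+390)
  x**3-6x**2+27x-110 = (-(1/26)x+2/13)(-26x**2+52x+390) + (34x-170)
  -26x**2+52x+390 = (-(13/17)x-39/17)(34x-170) + (0)
Last nonzero remainder: 34x-170. Dividing through by 34 gives the monic gcd x-5.

-5+x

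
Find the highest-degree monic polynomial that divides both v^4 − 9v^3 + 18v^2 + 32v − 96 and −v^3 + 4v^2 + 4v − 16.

By polynomial division,
  v^4 − 9v^3 + 18v^2 + 32v − 96 = (−v + 5)(−v^3 + 4v^2 + 4v − 16) + (2v^2 − 4v − 16)
  −v^3 + 4v^2 + 4v − 16 = (−(1/2)v + 1)(2v^2 − 4v − 16) + (0)
Last nonzero remainder: 2v^2 − 4v − 16. Dividing through by 2 gives the monic gcd v^2 − 2v − 8.

v^2 − 2v − 8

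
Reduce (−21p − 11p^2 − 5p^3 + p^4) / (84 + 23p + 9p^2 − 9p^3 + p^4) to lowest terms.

(p)/(−4 + p)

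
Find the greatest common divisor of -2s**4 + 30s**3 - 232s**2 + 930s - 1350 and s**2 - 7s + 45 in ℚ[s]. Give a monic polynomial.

s**2 - 7s + 45

Euclidean algorithm in ℚ[s]:
  -2s**4 + 30s**3 - 232s**2 + 930s - 1350 = (-2s**2 + 16s - 30)(s**2 - 7s + 45) + (0)
The last nonzero remainder s**2 - 7s + 45 is already monic.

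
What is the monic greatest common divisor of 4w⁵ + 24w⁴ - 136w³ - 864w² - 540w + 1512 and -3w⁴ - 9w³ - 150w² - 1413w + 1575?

Euclidean algorithm in ℚ[w]:
  4w⁵ + 24w⁴ - 136w³ - 864w² - 540w + 1512 = (-(4/3)w - 4)(-3w⁴ - 9w³ - 150w² - 1413w + 1575) + (-372w³ - 3348w² - 4092w + 7812)
  -3w⁴ - 9w³ - 150w² - 1413w + 1575 = ((1/124)w - 3/62)(-372w³ - 3348w² - 4092w + 7812) + (-279w² - 1674w + 1953)
  -372w³ - 3348w² - 4092w + 7812 = ((4/3)w + 4)(-279w² - 1674w + 1953) + (0)
Last nonzero remainder: -279w² - 1674w + 1953. Dividing through by -279 gives the monic gcd w² + 6w - 7.

w² + 6w - 7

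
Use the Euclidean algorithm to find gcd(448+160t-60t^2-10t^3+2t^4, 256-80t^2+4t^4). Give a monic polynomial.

Euclidean algorithm in ℚ[t]:
  2t^4-10t^3-60t^2+160t+448 = (1/2)(4t^4-80t^2+256) + (-10t^3-20t^2+160t+320)
  4t^4-80t^2+256 = (-(2/5)t+4/5)(-10t^3-20t^2+160t+320) + (0)
Last nonzero remainder: -10t^3-20t^2+160t+320. Dividing through by -10 gives the monic gcd t^3+2t^2-16t-32.

-32-16t+2t^2+t^3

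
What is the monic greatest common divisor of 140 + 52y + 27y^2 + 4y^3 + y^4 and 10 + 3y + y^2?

Repeated division with remainder:
  y^4 + 4y^3 + 27y^2 + 52y + 140 = (y^2 + y + 14)(y^2 + 3y + 10) + (0)
The last nonzero remainder y^2 + 3y + 10 is already monic.

10 + 3y + y^2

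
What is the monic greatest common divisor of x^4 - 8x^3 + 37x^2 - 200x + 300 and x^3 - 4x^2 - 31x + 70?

x - 2

By polynomial division,
  x^4 - 8x^3 + 37x^2 - 200x + 300 = (x - 4)(x^3 - 4x^2 - 31x + 70) + (52x^2 - 394x + 580)
  x^3 - 4x^2 - 31x + 70 = ((1/52)x + 93/1352)(52x^2 - 394x + 580) + (-(10175/676)x + 10175/338)
  52x^2 - 394x + 580 = (-(35152/10175)x + 39208/2035)(-(10175/676)x + 10175/338) + (0)
Last nonzero remainder: -(10175/676)x + 10175/338. Dividing through by -10175/676 gives the monic gcd x - 2.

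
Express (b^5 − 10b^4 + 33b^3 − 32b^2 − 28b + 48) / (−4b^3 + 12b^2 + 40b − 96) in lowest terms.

(−b^3 + 4b^2 − b − 6)/(4b + 12)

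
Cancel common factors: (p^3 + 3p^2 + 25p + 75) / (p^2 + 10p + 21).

By polynomial division,
  p^3 + 3p^2 + 25p + 75 = (p - 7)(p^2 + 10p + 21) + (74p + 222)
  p^2 + 10p + 21 = ((1/74)p + 7/74)(74p + 222) + (0)
Last nonzero remainder: 74p + 222. Dividing through by 74 gives the monic gcd p + 3.
Cancel p + 3 from numerator and denominator to get the reduced form.

(p^2 + 25)/(p + 7)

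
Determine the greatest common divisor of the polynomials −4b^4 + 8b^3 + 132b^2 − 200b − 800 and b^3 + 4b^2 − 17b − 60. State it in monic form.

b^2 + b − 20

Repeated division with remainder:
  −4b^4 + 8b^3 + 132b^2 − 200b − 800 = (−4b + 24)(b^3 + 4b^2 − 17b − 60) + (−32b^2 − 32b + 640)
  b^3 + 4b^2 − 17b − 60 = (−(1/32)b − 3/32)(−32b^2 − 32b + 640) + (0)
Last nonzero remainder: −32b^2 − 32b + 640. Dividing through by −32 gives the monic gcd b^2 + b − 20.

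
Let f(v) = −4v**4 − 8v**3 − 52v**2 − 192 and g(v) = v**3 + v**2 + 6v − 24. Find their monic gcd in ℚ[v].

v**2 + 3v + 12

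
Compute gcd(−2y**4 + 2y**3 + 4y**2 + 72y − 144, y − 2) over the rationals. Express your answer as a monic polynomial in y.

Apply the Euclidean algorithm:
  −2y**4 + 2y**3 + 4y**2 + 72y − 144 = (−2y**3 − 2y**2 + 72)(y − 2) + (0)
The last nonzero remainder y − 2 is already monic.

y − 2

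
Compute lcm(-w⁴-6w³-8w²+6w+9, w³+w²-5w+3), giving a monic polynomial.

By polynomial division,
  -w⁴-6w³-8w²+6w+9 = (-w-5)(w³+w²-5w+3) + (-8w²-16w+24)
  w³+w²-5w+3 = (-(1/8)w+1/8)(-8w²-16w+24) + (0)
Last nonzero remainder: -8w²-16w+24. Dividing through by -8 gives the monic gcd w²+2w-3.
Then lcm(f, g) = f·g / gcd(f, g); expanding and making the result monic gives the answer.

w⁵+5w⁴+2w³-14w²-3w+9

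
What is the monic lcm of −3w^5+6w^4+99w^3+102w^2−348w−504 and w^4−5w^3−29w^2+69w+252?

w^7−3w^6−43w^5+23w^4+546w^3+460w^2−1560w−2016

Repeated division with remainder:
  −3w^5+6w^4+99w^3+102w^2−348w−504 = (−3w−9)(w^4−5w^3−29w^2+69w+252) + (−33w^3+48w^2+1029w+1764)
  w^4−5w^3−29w^2+69w+252 = (−(1/33)w+13/121)(−33w^3+48w^2+1029w+1764) + (−(360/121)w^2+(1440/121)w+7560/121)
  −33w^3+48w^2+1029w+1764 = ((1331/120)w+847/30)(−(360/121)w^2+(1440/121)w+7560/121) + (0)
Last nonzero remainder: −(360/121)w^2+(1440/121)w+7560/121. Dividing through by −360/121 gives the monic gcd w^2−4w−21.
Then lcm(f, g) = f·g / gcd(f, g); expanding and making the result monic gives the answer.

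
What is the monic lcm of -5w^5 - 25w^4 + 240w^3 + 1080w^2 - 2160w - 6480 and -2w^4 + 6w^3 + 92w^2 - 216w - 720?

w^6 - 73w^4 + 24w^3 + 1512w^2 - 864w - 6480

Apply the Euclidean algorithm:
  -5w^5 - 25w^4 + 240w^3 + 1080w^2 - 2160w - 6480 = ((5/2)w + 20)(-2w^4 + 6w^3 + 92w^2 - 216w - 720) + (-110w^3 - 220w^2 + 3960w + 7920)
  -2w^4 + 6w^3 + 92w^2 - 216w - 720 = ((1/55)w - 1/11)(-110w^3 - 220w^2 + 3960w + 7920) + (0)
Last nonzero remainder: -110w^3 - 220w^2 + 3960w + 7920. Dividing through by -110 gives the monic gcd w^3 + 2w^2 - 36w - 72.
Then lcm(f, g) = f·g / gcd(f, g); expanding and making the result monic gives the answer.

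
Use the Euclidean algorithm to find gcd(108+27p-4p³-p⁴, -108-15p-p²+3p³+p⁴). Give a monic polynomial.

By polynomial division,
  -p⁴-4p³+27p+108 = (-1)(p⁴+3p³-p²-15p-108) + (-p³-p²+12p)
  p⁴+3p³-p²-15p-108 = (-p-2)(-p³-p²+12p) + (9p²+9p-108)
  -p³-p²+12p = (-(1/9)p)(9p²+9p-108) + (0)
Last nonzero remainder: 9p²+9p-108. Dividing through by 9 gives the monic gcd p²+p-12.

-12+p+p²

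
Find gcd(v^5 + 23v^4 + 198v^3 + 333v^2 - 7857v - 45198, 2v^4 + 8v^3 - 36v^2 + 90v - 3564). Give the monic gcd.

Euclidean algorithm in ℚ[v]:
  v^5 + 23v^4 + 198v^3 + 333v^2 - 7857v - 45198 = ((1/2)v + 19/2)(2v^4 + 8v^3 - 36v^2 + 90v - 3564) + (140v^3 + 630v^2 - 6930v - 11340)
  2v^4 + 8v^3 - 36v^2 + 90v - 3564 = ((1/70)v - 1/140)(140v^3 + 630v^2 - 6930v - 11340) + ((135/2)v^2 + (405/2)v - 3645)
  140v^3 + 630v^2 - 6930v - 11340 = ((56/27)v + 28/9)((135/2)v^2 + (405/2)v - 3645) + (0)
Last nonzero remainder: (135/2)v^2 + (405/2)v - 3645. Dividing through by 135/2 gives the monic gcd v^2 + 3v - 54.

v^2 + 3v - 54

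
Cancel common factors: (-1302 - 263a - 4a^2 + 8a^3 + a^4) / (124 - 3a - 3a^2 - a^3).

(42 - a - a^2)/(-4 + a)

By polynomial division,
  a^4 + 8a^3 - 4a^2 - 263a - 1302 = (-a - 5)(-a^3 - 3a^2 - 3a + 124) + (-22a^2 - 154a - 682)
  -a^3 - 3a^2 - 3a + 124 = ((1/22)a - 2/11)(-22a^2 - 154a - 682) + (0)
Last nonzero remainder: -22a^2 - 154a - 682. Dividing through by -22 gives the monic gcd a^2 + 7a + 31.
Cancel a^2 + 7a + 31 from numerator and denominator to get the reduced form.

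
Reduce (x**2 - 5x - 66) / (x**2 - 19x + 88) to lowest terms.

Repeated division with remainder:
  x**2 - 5x - 66 = (x**2 - 19x + 88) + (14x - 154)
  x**2 - 19x + 88 = ((1/14)x - 4/7)(14x - 154) + (0)
Last nonzero remainder: 14x - 154. Dividing through by 14 gives the monic gcd x - 11.
Cancel x - 11 from numerator and denominator to get the reduced form.

(x + 6)/(x - 8)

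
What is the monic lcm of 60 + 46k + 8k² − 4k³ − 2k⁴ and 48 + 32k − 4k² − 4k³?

Euclidean algorithm in ℚ[k]:
  −2k⁴ − 4k³ + 8k² + 46k + 60 = ((1/2)k + 1/2)(−4k³ − 4k² + 32k + 48) + (−6k² + 6k + 36)
  −4k³ − 4k² + 32k + 48 = ((2/3)k + 4/3)(−6k² + 6k + 36) + (0)
Last nonzero remainder: −6k² + 6k + 36. Dividing through by −6 gives the monic gcd k² − k − 6.
Then lcm(f, g) = f·g / gcd(f, g); expanding and making the result monic gives the answer.

−60 − 76k − 31k² + 4k⁴ + k⁵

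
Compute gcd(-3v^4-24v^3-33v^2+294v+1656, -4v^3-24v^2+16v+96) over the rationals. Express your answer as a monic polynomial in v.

v+6

Apply the Euclidean algorithm:
  -3v^4-24v^3-33v^2+294v+1656 = ((3/4)v+3/2)(-4v^3-24v^2+16v+96) + (-9v^2+198v+1512)
  -4v^3-24v^2+16v+96 = ((4/9)v+112/9)(-9v^2+198v+1512) + (-3120v-18720)
  -9v^2+198v+1512 = ((3/1040)v-21/260)(-3120v-18720) + (0)
Last nonzero remainder: -3120v-18720. Dividing through by -3120 gives the monic gcd v+6.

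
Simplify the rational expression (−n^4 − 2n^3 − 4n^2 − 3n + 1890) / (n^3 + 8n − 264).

By polynomial division,
  −n^4 − 2n^3 − 4n^2 − 3n + 1890 = (−n − 2)(n^3 + 8n − 264) + (4n^2 − 251n + 1362)
  n^3 + 8n − 264 = ((1/4)n + 251/16)(4n^2 − 251n + 1362) + ((57681/16)n − 173043/8)
  4n^2 − 251n + 1362 = ((64/57681)n − 3632/57681)((57681/16)n − 173043/8) + (0)
Last nonzero remainder: (57681/16)n − 173043/8. Dividing through by 57681/16 gives the monic gcd n − 6.
Cancel n − 6 from numerator and denominator to get the reduced form.

(−n^3 − 8n^2 − 52n − 315)/(n^2 + 6n + 44)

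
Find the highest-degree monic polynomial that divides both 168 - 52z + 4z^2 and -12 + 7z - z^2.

1

Apply the Euclidean algorithm:
  4z^2 - 52z + 168 = (-4)(-z^2 + 7z - 12) + (-24z + 120)
  -z^2 + 7z - 12 = ((1/24)z - 1/12)(-24z + 120) + (-2)
  -24z + 120 = (12z - 60)(-2) + (0)
The last nonzero remainder is the constant -2, so the polynomials are coprime and gcd = 1.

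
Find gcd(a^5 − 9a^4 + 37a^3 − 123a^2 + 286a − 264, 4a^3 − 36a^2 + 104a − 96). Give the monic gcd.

a^3 − 9a^2 + 26a − 24

Euclidean algorithm in ℚ[a]:
  a^5 − 9a^4 + 37a^3 − 123a^2 + 286a − 264 = ((1/4)a^2 + 11/4)(4a^3 − 36a^2 + 104a − 96) + (0)
Last nonzero remainder: 4a^3 − 36a^2 + 104a − 96. Dividing through by 4 gives the monic gcd a^3 − 9a^2 + 26a − 24.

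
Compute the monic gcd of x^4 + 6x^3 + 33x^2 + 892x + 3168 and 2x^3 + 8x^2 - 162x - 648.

By polynomial division,
  x^4 + 6x^3 + 33x^2 + 892x + 3168 = ((1/2)x + 1)(2x^3 + 8x^2 - 162x - 648) + (106x^2 + 1378x + 3816)
  2x^3 + 8x^2 - 162x - 648 = ((1/53)x - 9/53)(106x^2 + 1378x + 3816) + (0)
Last nonzero remainder: 106x^2 + 1378x + 3816. Dividing through by 106 gives the monic gcd x^2 + 13x + 36.

x^2 + 13x + 36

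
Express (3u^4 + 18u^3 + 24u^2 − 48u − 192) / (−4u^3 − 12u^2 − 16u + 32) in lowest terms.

(−3u^2 − 6u + 24)/(4u − 4)

Repeated division with remainder:
  3u^4 + 18u^3 + 24u^2 − 48u − 192 = (−(3/4)u − 9/4)(−4u^3 − 12u^2 − 16u + 32) + (−15u^2 − 60u − 120)
  −4u^3 − 12u^2 − 16u + 32 = ((4/15)u − 4/15)(−15u^2 − 60u − 120) + (0)
Last nonzero remainder: −15u^2 − 60u − 120. Dividing through by −15 gives the monic gcd u^2 + 4u + 8.
Cancel u^2 + 4u + 8 from numerator and denominator to get the reduced form.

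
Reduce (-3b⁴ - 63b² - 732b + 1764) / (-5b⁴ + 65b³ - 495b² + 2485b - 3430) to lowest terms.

Repeated division with remainder:
  -3b⁴ - 63b² - 732b + 1764 = (3/5)(-5b⁴ + 65b³ - 495b² + 2485b - 3430) + (-39b³ + 234b² - 2223b + 3822)
  -5b⁴ + 65b³ - 495b² + 2485b - 3430 = ((5/39)b - 35/39)(-39b³ + 234b² - 2223b + 3822) + (0)
Last nonzero remainder: -39b³ + 234b² - 2223b + 3822. Dividing through by -39 gives the monic gcd b³ - 6b² + 57b - 98.
Cancel b³ - 6b² + 57b - 98 from numerator and denominator to get the reduced form.

(3b + 18)/(5b - 35)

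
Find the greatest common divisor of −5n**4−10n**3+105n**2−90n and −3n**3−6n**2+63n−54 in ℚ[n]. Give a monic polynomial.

Apply the Euclidean algorithm:
  −5n**4−10n**3+105n**2−90n = ((5/3)n)(−3n**3−6n**2+63n−54) + (0)
Last nonzero remainder: −3n**3−6n**2+63n−54. Dividing through by −3 gives the monic gcd n**3+2n**2−21n+18.

n**3+2n**2−21n+18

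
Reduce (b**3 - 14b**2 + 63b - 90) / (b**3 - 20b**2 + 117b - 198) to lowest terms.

(b - 5)/(b - 11)

Apply the Euclidean algorithm:
  b**3 - 14b**2 + 63b - 90 = (b**3 - 20b**2 + 117b - 198) + (6b**2 - 54b + 108)
  b**3 - 20b**2 + 117b - 198 = ((1/6)b - 11/6)(6b**2 - 54b + 108) + (0)
Last nonzero remainder: 6b**2 - 54b + 108. Dividing through by 6 gives the monic gcd b**2 - 9b + 18.
Cancel b**2 - 9b + 18 from numerator and denominator to get the reduced form.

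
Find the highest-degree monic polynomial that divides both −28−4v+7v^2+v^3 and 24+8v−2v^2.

2+v

Apply the Euclidean algorithm:
  v^3+7v^2−4v−28 = (−(1/2)v−11/2)(−2v^2+8v+24) + (52v+104)
  −2v^2+8v+24 = (−(1/26)v+3/13)(52v+104) + (0)
Last nonzero remainder: 52v+104. Dividing through by 52 gives the monic gcd v+2.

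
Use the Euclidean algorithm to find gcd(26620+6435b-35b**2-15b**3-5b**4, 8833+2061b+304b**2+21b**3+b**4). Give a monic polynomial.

121+10b+b**2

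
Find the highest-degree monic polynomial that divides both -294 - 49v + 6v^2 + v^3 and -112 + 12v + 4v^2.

7 + v

Euclidean algorithm in ℚ[v]:
  v^3 + 6v^2 - 49v - 294 = ((1/4)v + 3/4)(4v^2 + 12v - 112) + (-30v - 210)
  4v^2 + 12v - 112 = (-(2/15)v + 8/15)(-30v - 210) + (0)
Last nonzero remainder: -30v - 210. Dividing through by -30 gives the monic gcd v + 7.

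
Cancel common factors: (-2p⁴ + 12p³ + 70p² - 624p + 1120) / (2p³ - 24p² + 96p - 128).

(-p² - 2p + 35)/(p - 4)

Repeated division with remainder:
  -2p⁴ + 12p³ + 70p² - 624p + 1120 = (-p - 6)(2p³ - 24p² + 96p - 128) + (22p² - 176p + 352)
  2p³ - 24p² + 96p - 128 = ((1/11)p - 4/11)(22p² - 176p + 352) + (0)
Last nonzero remainder: 22p² - 176p + 352. Dividing through by 22 gives the monic gcd p² - 8p + 16.
Cancel p² - 8p + 16 from numerator and denominator to get the reduced form.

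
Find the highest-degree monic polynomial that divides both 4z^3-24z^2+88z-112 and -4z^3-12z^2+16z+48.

Repeated division with remainder:
  4z^3-24z^2+88z-112 = (-1)(-4z^3-12z^2+16z+48) + (-36z^2+104z-64)
  -4z^3-12z^2+16z+48 = ((1/9)z+53/81)(-36z^2+104z-64) + (-(3640/81)z+7280/81)
  -36z^2+104z-64 = ((729/910)z-324/455)(-(3640/81)z+7280/81) + (0)
Last nonzero remainder: -(3640/81)z+7280/81. Dividing through by -3640/81 gives the monic gcd z-2.

z-2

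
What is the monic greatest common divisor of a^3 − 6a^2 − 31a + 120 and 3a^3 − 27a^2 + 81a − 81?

a − 3

By polynomial division,
  a^3 − 6a^2 − 31a + 120 = (1/3)(3a^3 − 27a^2 + 81a − 81) + (3a^2 − 58a + 147)
  3a^3 − 27a^2 + 81a − 81 = (a + 31/3)(3a^2 − 58a + 147) + ((1600/3)a − 1600)
  3a^2 − 58a + 147 = ((9/1600)a − 147/1600)((1600/3)a − 1600) + (0)
Last nonzero remainder: (1600/3)a − 1600. Dividing through by 1600/3 gives the monic gcd a − 3.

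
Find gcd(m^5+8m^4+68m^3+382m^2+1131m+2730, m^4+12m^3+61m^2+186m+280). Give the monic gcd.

Euclidean algorithm in ℚ[m]:
  m^5+8m^4+68m^3+382m^2+1131m+2730 = (m−4)(m^4+12m^3+61m^2+186m+280) + (55m^3+440m^2+1595m+3850)
  m^4+12m^3+61m^2+186m+280 = ((1/55)m+4/55)(55m^3+440m^2+1595m+3850) + (0)
Last nonzero remainder: 55m^3+440m^2+1595m+3850. Dividing through by 55 gives the monic gcd m^3+8m^2+29m+70.

m^3+8m^2+29m+70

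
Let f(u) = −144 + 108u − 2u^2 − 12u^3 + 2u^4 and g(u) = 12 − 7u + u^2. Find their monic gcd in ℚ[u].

Repeated division with remainder:
  2u^4 − 12u^3 − 2u^2 + 108u − 144 = (2u^2 + 2u − 12)(u^2 − 7u + 12) + (0)
The last nonzero remainder u^2 − 7u + 12 is already monic.

12 − 7u + u^2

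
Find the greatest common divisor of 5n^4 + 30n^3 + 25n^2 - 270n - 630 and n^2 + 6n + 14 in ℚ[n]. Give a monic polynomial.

n^2 + 6n + 14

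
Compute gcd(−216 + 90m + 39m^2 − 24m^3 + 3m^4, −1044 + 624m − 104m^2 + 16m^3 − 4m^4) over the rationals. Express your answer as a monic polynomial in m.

Apply the Euclidean algorithm:
  3m^4 − 24m^3 + 39m^2 + 90m − 216 = (−3/4)(−4m^4 + 16m^3 − 104m^2 + 624m − 1044) + (−12m^3 − 39m^2 + 558m − 999)
  −4m^4 + 16m^3 − 104m^2 + 624m − 1044 = ((1/3)m − 29/12)(−12m^3 − 39m^2 + 558m − 999) + (−(1537/4)m^2 + (4611/2)m − 13833/4)
  −12m^3 − 39m^2 + 558m − 999 = ((48/1537)m + 444/1537)(−(1537/4)m^2 + (4611/2)m − 13833/4) + (0)
Last nonzero remainder: −(1537/4)m^2 + (4611/2)m − 13833/4. Dividing through by −1537/4 gives the monic gcd m^2 − 6m + 9.

9 − 6m + m^2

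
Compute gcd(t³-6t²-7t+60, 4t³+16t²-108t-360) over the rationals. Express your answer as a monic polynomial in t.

t²-2t-15

Repeated division with remainder:
  t³-6t²-7t+60 = (1/4)(4t³+16t²-108t-360) + (-10t²+20t+150)
  4t³+16t²-108t-360 = (-(2/5)t-12/5)(-10t²+20t+150) + (0)
Last nonzero remainder: -10t²+20t+150. Dividing through by -10 gives the monic gcd t²-2t-15.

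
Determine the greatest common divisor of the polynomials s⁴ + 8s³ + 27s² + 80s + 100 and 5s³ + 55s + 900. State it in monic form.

s + 5

Apply the Euclidean algorithm:
  s⁴ + 8s³ + 27s² + 80s + 100 = ((1/5)s + 8/5)(5s³ + 55s + 900) + (16s² - 188s - 1340)
  5s³ + 55s + 900 = ((5/16)s + 235/64)(16s² - 188s - 1340) + ((18625/16)s + 93125/16)
  16s² - 188s - 1340 = ((256/18625)s - 4288/18625)((18625/16)s + 93125/16) + (0)
Last nonzero remainder: (18625/16)s + 93125/16. Dividing through by 18625/16 gives the monic gcd s + 5.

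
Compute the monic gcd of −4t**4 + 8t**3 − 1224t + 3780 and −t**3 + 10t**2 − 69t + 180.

t**2 − 6t + 45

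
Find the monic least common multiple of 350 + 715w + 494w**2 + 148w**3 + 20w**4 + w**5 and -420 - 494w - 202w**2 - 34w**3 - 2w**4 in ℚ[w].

Euclidean algorithm in ℚ[w]:
  w**5 + 20w**4 + 148w**3 + 494w**2 + 715w + 350 = (-(1/2)w - 3/2)(-2w**4 - 34w**3 - 202w**2 - 494w - 420) + (-4w**3 - 56w**2 - 236w - 280)
  -2w**4 - 34w**3 - 202w**2 - 494w - 420 = ((1/2)w + 3/2)(-4w**3 - 56w**2 - 236w - 280) + (0)
Last nonzero remainder: -4w**3 - 56w**2 - 236w - 280. Dividing through by -4 gives the monic gcd w**3 + 14w**2 + 59w + 70.
Then lcm(f, g) = f·g / gcd(f, g); expanding and making the result monic gives the answer.

1050 + 2495w + 2197w**2 + 938w**3 + 208w**4 + 23w**5 + w**6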